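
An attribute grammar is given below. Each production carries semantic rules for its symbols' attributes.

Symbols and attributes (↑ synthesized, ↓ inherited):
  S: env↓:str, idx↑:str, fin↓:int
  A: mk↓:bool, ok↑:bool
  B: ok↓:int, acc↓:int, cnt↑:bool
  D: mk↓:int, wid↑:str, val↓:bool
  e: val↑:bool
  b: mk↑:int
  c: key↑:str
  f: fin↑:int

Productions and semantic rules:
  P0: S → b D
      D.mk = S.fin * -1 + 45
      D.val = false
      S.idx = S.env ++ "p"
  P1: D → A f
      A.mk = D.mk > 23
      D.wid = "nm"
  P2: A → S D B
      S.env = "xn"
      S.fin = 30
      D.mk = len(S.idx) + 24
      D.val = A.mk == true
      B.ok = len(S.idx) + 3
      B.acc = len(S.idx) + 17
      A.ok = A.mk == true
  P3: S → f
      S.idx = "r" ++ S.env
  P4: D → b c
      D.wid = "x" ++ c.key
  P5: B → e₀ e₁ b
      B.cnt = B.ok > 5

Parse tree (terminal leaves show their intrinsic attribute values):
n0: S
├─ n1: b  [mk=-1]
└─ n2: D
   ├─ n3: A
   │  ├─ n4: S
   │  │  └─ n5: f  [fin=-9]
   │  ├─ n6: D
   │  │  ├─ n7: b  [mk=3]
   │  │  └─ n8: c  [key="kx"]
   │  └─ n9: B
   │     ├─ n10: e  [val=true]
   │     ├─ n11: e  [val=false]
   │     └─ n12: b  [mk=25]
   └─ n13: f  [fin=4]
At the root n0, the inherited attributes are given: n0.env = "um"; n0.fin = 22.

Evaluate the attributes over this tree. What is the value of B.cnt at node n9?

1. n0.env = "um"  [given at root]
2. n0.fin = 22  [given at root]
3. n1.mk = -1  [terminal]
4. n2.mk = 23  [S.fin * -1 + 45]
5. n2.val = false  [false]
6. n3.mk = false  [D.mk > 23]
7. n4.env = "xn"  ["xn"]
8. n4.fin = 30  [30]
9. n5.fin = -9  [terminal]
10. n4.idx = "rxn"  ["r" ++ S.env]
11. n6.mk = 27  [len(S.idx) + 24]
12. n6.val = false  [A.mk == true]
13. n7.mk = 3  [terminal]
14. n8.key = "kx"  [terminal]
15. n6.wid = "xkx"  ["x" ++ c.key]
16. n9.ok = 6  [len(S.idx) + 3]
17. n9.acc = 20  [len(S.idx) + 17]
18. n10.val = true  [terminal]
19. n11.val = false  [terminal]
20. n12.mk = 25  [terminal]
21. n9.cnt = true  [B.ok > 5]
22. n3.ok = false  [A.mk == true]
23. n13.fin = 4  [terminal]
24. n2.wid = "nm"  ["nm"]
25. n0.idx = "ump"  [S.env ++ "p"]

true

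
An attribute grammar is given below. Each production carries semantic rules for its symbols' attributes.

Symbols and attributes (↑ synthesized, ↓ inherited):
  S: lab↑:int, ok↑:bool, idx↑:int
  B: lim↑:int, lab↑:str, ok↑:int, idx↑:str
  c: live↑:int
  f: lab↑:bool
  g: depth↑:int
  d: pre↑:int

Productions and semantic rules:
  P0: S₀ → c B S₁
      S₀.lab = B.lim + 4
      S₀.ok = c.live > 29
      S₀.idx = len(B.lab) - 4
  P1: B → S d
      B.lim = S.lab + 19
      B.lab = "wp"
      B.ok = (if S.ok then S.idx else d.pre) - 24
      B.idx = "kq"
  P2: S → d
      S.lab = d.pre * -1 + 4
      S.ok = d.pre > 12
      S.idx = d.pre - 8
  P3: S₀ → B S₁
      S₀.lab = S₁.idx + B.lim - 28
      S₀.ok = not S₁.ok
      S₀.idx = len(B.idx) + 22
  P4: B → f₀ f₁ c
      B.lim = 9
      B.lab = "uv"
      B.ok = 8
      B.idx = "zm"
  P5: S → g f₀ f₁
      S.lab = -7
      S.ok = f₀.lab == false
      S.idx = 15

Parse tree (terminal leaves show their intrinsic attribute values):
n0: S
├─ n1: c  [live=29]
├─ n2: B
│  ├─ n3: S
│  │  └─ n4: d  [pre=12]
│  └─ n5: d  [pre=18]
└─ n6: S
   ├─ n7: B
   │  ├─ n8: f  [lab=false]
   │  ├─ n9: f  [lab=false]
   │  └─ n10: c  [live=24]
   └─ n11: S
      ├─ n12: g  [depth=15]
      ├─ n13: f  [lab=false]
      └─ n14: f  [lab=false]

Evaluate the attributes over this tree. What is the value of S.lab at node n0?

1. n1.live = 29  [terminal]
2. n4.pre = 12  [terminal]
3. n3.lab = -8  [d.pre * -1 + 4]
4. n3.ok = false  [d.pre > 12]
5. n3.idx = 4  [d.pre - 8]
6. n5.pre = 18  [terminal]
7. n2.lim = 11  [S.lab + 19]
8. n2.lab = "wp"  ["wp"]
9. n2.ok = -6  [(if S.ok then S.idx else d.pre) - 24]
10. n2.idx = "kq"  ["kq"]
11. n8.lab = false  [terminal]
12. n9.lab = false  [terminal]
13. n10.live = 24  [terminal]
14. n7.lim = 9  [9]
15. n7.lab = "uv"  ["uv"]
16. n7.ok = 8  [8]
17. n7.idx = "zm"  ["zm"]
18. n12.depth = 15  [terminal]
19. n13.lab = false  [terminal]
20. n14.lab = false  [terminal]
21. n11.lab = -7  [-7]
22. n11.ok = true  [f₀.lab == false]
23. n11.idx = 15  [15]
24. n6.lab = -4  [S₁.idx + B.lim - 28]
25. n6.ok = false  [not S₁.ok]
26. n6.idx = 24  [len(B.idx) + 22]
27. n0.lab = 15  [B.lim + 4]
28. n0.ok = false  [c.live > 29]
29. n0.idx = -2  [len(B.lab) - 4]

15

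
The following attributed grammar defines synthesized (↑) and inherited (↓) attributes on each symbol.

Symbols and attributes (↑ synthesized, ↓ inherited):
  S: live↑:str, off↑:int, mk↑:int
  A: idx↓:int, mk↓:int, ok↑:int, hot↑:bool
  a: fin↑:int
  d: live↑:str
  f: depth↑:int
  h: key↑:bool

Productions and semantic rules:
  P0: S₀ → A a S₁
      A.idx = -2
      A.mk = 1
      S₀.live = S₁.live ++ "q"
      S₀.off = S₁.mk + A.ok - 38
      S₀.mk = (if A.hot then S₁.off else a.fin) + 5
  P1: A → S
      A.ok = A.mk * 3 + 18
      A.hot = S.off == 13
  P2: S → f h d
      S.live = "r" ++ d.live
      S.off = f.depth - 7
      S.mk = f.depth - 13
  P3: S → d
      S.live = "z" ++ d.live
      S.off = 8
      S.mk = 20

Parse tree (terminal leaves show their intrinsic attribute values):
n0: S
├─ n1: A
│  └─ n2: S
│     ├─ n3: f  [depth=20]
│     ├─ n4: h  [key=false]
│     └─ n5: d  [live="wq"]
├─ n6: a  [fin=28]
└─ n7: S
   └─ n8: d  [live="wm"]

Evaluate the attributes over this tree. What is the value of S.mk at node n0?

1. n1.idx = -2  [-2]
2. n1.mk = 1  [1]
3. n3.depth = 20  [terminal]
4. n4.key = false  [terminal]
5. n5.live = "wq"  [terminal]
6. n2.live = "rwq"  ["r" ++ d.live]
7. n2.off = 13  [f.depth - 7]
8. n2.mk = 7  [f.depth - 13]
9. n1.ok = 21  [A.mk * 3 + 18]
10. n1.hot = true  [S.off == 13]
11. n6.fin = 28  [terminal]
12. n8.live = "wm"  [terminal]
13. n7.live = "zwm"  ["z" ++ d.live]
14. n7.off = 8  [8]
15. n7.mk = 20  [20]
16. n0.live = "zwmq"  [S₁.live ++ "q"]
17. n0.off = 3  [S₁.mk + A.ok - 38]
18. n0.mk = 13  [(if A.hot then S₁.off else a.fin) + 5]

13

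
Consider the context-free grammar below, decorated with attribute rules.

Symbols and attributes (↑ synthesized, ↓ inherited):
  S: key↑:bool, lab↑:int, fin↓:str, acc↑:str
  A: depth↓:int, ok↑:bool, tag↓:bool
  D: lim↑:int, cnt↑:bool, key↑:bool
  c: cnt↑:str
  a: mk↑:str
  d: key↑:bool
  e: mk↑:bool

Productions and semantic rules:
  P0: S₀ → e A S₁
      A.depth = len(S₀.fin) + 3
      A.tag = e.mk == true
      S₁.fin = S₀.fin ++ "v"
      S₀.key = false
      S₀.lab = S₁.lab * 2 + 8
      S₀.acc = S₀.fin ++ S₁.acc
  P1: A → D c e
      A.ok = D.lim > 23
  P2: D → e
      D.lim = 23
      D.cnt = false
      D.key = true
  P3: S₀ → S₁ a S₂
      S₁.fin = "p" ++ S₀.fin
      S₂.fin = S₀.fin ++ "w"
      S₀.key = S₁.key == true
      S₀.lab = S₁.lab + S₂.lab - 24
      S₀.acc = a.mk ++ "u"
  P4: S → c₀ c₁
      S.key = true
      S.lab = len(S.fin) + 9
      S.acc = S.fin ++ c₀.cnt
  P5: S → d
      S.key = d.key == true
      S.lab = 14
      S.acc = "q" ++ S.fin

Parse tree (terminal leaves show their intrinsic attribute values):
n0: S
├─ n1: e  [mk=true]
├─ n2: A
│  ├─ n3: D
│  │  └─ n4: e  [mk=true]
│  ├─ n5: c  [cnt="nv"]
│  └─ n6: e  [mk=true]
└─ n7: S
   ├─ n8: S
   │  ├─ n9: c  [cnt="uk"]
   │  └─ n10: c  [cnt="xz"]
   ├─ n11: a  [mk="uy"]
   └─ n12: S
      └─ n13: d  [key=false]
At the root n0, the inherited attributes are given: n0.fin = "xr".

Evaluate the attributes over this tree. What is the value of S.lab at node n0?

14

1. n0.fin = "xr"  [given at root]
2. n1.mk = true  [terminal]
3. n2.depth = 5  [len(S₀.fin) + 3]
4. n2.tag = true  [e.mk == true]
5. n4.mk = true  [terminal]
6. n3.lim = 23  [23]
7. n3.cnt = false  [false]
8. n3.key = true  [true]
9. n5.cnt = "nv"  [terminal]
10. n6.mk = true  [terminal]
11. n2.ok = false  [D.lim > 23]
12. n7.fin = "xrv"  [S₀.fin ++ "v"]
13. n8.fin = "pxrv"  ["p" ++ S₀.fin]
14. n9.cnt = "uk"  [terminal]
15. n10.cnt = "xz"  [terminal]
16. n8.key = true  [true]
17. n8.lab = 13  [len(S.fin) + 9]
18. n8.acc = "pxrvuk"  [S.fin ++ c₀.cnt]
19. n11.mk = "uy"  [terminal]
20. n12.fin = "xrvw"  [S₀.fin ++ "w"]
21. n13.key = false  [terminal]
22. n12.key = false  [d.key == true]
23. n12.lab = 14  [14]
24. n12.acc = "qxrvw"  ["q" ++ S.fin]
25. n7.key = true  [S₁.key == true]
26. n7.lab = 3  [S₁.lab + S₂.lab - 24]
27. n7.acc = "uyu"  [a.mk ++ "u"]
28. n0.key = false  [false]
29. n0.lab = 14  [S₁.lab * 2 + 8]
30. n0.acc = "xruyu"  [S₀.fin ++ S₁.acc]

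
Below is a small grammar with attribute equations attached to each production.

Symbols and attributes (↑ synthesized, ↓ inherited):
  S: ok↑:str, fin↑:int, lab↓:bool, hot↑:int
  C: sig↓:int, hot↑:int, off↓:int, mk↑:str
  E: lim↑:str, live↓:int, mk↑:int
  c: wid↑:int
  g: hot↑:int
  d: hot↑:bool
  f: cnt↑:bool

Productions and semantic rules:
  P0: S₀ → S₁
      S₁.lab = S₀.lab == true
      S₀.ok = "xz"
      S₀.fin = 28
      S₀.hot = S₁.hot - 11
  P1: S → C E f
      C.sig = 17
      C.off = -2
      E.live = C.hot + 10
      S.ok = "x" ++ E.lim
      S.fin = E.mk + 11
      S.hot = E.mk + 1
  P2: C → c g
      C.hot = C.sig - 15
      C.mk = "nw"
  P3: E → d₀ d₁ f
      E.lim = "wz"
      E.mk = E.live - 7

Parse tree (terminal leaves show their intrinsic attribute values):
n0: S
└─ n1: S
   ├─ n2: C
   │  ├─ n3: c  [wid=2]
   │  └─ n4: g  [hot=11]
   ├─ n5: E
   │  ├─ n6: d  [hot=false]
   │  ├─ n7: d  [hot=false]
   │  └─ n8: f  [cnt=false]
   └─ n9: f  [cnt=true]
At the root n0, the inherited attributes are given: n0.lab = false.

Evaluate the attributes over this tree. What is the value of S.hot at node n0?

1. n0.lab = false  [given at root]
2. n1.lab = false  [S₀.lab == true]
3. n2.sig = 17  [17]
4. n2.off = -2  [-2]
5. n3.wid = 2  [terminal]
6. n4.hot = 11  [terminal]
7. n2.hot = 2  [C.sig - 15]
8. n2.mk = "nw"  ["nw"]
9. n5.live = 12  [C.hot + 10]
10. n6.hot = false  [terminal]
11. n7.hot = false  [terminal]
12. n8.cnt = false  [terminal]
13. n5.lim = "wz"  ["wz"]
14. n5.mk = 5  [E.live - 7]
15. n9.cnt = true  [terminal]
16. n1.ok = "xwz"  ["x" ++ E.lim]
17. n1.fin = 16  [E.mk + 11]
18. n1.hot = 6  [E.mk + 1]
19. n0.ok = "xz"  ["xz"]
20. n0.fin = 28  [28]
21. n0.hot = -5  [S₁.hot - 11]

-5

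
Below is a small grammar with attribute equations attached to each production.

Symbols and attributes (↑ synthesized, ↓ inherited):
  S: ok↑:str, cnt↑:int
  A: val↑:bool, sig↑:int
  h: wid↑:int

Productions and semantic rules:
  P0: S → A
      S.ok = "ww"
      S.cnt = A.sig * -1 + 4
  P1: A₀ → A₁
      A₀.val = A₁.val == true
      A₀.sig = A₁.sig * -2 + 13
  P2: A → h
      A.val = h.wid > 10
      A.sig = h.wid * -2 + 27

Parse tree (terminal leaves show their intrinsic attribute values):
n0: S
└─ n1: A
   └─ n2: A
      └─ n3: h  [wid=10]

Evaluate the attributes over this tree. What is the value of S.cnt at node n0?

5

1. n3.wid = 10  [terminal]
2. n2.val = false  [h.wid > 10]
3. n2.sig = 7  [h.wid * -2 + 27]
4. n1.val = false  [A₁.val == true]
5. n1.sig = -1  [A₁.sig * -2 + 13]
6. n0.ok = "ww"  ["ww"]
7. n0.cnt = 5  [A.sig * -1 + 4]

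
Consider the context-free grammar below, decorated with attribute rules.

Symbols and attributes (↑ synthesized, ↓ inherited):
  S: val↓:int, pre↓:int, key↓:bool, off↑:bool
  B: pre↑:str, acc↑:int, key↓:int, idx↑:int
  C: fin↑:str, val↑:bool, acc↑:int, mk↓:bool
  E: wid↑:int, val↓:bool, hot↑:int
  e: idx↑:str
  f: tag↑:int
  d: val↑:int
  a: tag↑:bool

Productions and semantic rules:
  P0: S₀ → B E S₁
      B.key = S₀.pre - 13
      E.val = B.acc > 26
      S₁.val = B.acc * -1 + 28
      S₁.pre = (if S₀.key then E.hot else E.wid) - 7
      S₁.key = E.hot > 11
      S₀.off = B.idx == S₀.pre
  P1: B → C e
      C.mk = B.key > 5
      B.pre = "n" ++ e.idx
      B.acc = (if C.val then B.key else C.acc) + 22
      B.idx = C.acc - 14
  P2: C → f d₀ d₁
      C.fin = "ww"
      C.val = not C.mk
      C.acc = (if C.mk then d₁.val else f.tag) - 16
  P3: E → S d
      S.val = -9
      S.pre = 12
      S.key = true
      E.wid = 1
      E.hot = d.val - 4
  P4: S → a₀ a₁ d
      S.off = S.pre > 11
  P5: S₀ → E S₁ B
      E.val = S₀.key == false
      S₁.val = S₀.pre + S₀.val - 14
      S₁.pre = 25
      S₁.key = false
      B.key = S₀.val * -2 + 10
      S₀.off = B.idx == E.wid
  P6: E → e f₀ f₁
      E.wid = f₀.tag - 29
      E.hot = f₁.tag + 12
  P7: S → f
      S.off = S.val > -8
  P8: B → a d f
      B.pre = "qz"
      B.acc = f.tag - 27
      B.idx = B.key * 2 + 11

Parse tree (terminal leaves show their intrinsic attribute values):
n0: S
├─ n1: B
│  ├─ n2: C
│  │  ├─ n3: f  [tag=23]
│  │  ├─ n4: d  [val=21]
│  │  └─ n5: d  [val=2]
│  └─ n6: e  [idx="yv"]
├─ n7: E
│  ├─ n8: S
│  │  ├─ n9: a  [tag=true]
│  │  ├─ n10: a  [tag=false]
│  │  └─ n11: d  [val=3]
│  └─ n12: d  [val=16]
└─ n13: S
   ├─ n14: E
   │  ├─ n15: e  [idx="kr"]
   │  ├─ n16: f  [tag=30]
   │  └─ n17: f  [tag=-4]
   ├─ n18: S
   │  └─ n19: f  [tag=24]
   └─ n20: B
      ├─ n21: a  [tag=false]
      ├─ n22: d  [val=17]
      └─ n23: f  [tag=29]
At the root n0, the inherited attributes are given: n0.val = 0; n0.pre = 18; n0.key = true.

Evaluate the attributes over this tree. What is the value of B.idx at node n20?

1. n0.val = 0  [given at root]
2. n0.pre = 18  [given at root]
3. n0.key = true  [given at root]
4. n1.key = 5  [S₀.pre - 13]
5. n2.mk = false  [B.key > 5]
6. n3.tag = 23  [terminal]
7. n4.val = 21  [terminal]
8. n5.val = 2  [terminal]
9. n2.fin = "ww"  ["ww"]
10. n2.val = true  [not C.mk]
11. n2.acc = 7  [(if C.mk then d₁.val else f.tag) - 16]
12. n6.idx = "yv"  [terminal]
13. n1.pre = "nyv"  ["n" ++ e.idx]
14. n1.acc = 27  [(if C.val then B.key else C.acc) + 22]
15. n1.idx = -7  [C.acc - 14]
16. n7.val = true  [B.acc > 26]
17. n8.val = -9  [-9]
18. n8.pre = 12  [12]
19. n8.key = true  [true]
20. n9.tag = true  [terminal]
21. n10.tag = false  [terminal]
22. n11.val = 3  [terminal]
23. n8.off = true  [S.pre > 11]
24. n12.val = 16  [terminal]
25. n7.wid = 1  [1]
26. n7.hot = 12  [d.val - 4]
27. n13.val = 1  [B.acc * -1 + 28]
28. n13.pre = 5  [(if S₀.key then E.hot else E.wid) - 7]
29. n13.key = true  [E.hot > 11]
30. n14.val = false  [S₀.key == false]
31. n15.idx = "kr"  [terminal]
32. n16.tag = 30  [terminal]
33. n17.tag = -4  [terminal]
34. n14.wid = 1  [f₀.tag - 29]
35. n14.hot = 8  [f₁.tag + 12]
36. n18.val = -8  [S₀.pre + S₀.val - 14]
37. n18.pre = 25  [25]
38. n18.key = false  [false]
39. n19.tag = 24  [terminal]
40. n18.off = false  [S.val > -8]
41. n20.key = 8  [S₀.val * -2 + 10]
42. n21.tag = false  [terminal]
43. n22.val = 17  [terminal]
44. n23.tag = 29  [terminal]
45. n20.pre = "qz"  ["qz"]
46. n20.acc = 2  [f.tag - 27]
47. n20.idx = 27  [B.key * 2 + 11]
48. n13.off = false  [B.idx == E.wid]
49. n0.off = false  [B.idx == S₀.pre]

27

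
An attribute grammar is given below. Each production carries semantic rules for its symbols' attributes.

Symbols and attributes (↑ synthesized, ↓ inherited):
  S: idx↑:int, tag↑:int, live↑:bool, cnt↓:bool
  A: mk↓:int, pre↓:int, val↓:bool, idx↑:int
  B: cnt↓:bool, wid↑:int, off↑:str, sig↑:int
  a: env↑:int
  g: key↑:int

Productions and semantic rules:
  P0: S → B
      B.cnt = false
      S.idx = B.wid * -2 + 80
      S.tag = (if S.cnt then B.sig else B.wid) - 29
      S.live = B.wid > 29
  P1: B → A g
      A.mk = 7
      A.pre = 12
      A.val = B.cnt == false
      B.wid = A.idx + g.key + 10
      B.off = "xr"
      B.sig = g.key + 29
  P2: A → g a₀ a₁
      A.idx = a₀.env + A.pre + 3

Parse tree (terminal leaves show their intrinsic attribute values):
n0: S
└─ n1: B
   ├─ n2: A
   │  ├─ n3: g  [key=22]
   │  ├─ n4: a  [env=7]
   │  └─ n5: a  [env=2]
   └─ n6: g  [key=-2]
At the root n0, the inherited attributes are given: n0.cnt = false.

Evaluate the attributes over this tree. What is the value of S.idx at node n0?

1. n0.cnt = false  [given at root]
2. n1.cnt = false  [false]
3. n2.mk = 7  [7]
4. n2.pre = 12  [12]
5. n2.val = true  [B.cnt == false]
6. n3.key = 22  [terminal]
7. n4.env = 7  [terminal]
8. n5.env = 2  [terminal]
9. n2.idx = 22  [a₀.env + A.pre + 3]
10. n6.key = -2  [terminal]
11. n1.wid = 30  [A.idx + g.key + 10]
12. n1.off = "xr"  ["xr"]
13. n1.sig = 27  [g.key + 29]
14. n0.idx = 20  [B.wid * -2 + 80]
15. n0.tag = 1  [(if S.cnt then B.sig else B.wid) - 29]
16. n0.live = true  [B.wid > 29]

20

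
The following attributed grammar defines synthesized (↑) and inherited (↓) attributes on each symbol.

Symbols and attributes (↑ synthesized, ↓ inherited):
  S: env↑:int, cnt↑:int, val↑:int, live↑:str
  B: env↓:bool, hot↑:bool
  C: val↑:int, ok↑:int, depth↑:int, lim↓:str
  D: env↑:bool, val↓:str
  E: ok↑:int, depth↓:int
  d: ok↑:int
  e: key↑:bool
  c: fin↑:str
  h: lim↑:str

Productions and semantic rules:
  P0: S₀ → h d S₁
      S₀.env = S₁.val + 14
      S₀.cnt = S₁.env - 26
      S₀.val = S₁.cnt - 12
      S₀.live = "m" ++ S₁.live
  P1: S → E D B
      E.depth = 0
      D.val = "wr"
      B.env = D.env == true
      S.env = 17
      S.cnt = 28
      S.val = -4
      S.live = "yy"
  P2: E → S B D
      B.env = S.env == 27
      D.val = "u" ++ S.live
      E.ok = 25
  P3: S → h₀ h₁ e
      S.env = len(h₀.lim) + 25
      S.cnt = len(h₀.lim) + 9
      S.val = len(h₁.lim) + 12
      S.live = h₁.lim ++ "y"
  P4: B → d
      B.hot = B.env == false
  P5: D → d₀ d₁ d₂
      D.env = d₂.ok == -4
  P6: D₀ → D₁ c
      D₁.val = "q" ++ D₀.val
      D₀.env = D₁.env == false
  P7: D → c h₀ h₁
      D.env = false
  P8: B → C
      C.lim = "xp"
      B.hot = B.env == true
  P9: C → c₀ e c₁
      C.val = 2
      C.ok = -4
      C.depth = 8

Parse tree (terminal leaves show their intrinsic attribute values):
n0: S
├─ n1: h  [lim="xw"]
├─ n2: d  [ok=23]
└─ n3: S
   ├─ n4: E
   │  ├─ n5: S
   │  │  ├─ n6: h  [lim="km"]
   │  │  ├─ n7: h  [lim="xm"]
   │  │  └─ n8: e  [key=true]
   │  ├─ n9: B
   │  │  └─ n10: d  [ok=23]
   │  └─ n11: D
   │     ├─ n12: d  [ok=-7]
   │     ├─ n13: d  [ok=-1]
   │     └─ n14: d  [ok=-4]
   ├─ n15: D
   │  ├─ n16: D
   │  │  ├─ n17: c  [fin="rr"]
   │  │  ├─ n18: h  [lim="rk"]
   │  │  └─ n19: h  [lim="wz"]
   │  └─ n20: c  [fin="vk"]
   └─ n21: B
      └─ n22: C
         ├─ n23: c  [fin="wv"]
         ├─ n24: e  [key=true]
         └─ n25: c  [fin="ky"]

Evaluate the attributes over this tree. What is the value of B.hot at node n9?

false

1. n1.lim = "xw"  [terminal]
2. n2.ok = 23  [terminal]
3. n4.depth = 0  [0]
4. n6.lim = "km"  [terminal]
5. n7.lim = "xm"  [terminal]
6. n8.key = true  [terminal]
7. n5.env = 27  [len(h₀.lim) + 25]
8. n5.cnt = 11  [len(h₀.lim) + 9]
9. n5.val = 14  [len(h₁.lim) + 12]
10. n5.live = "xmy"  [h₁.lim ++ "y"]
11. n9.env = true  [S.env == 27]
12. n10.ok = 23  [terminal]
13. n9.hot = false  [B.env == false]
14. n11.val = "uxmy"  ["u" ++ S.live]
15. n12.ok = -7  [terminal]
16. n13.ok = -1  [terminal]
17. n14.ok = -4  [terminal]
18. n11.env = true  [d₂.ok == -4]
19. n4.ok = 25  [25]
20. n15.val = "wr"  ["wr"]
21. n16.val = "qwr"  ["q" ++ D₀.val]
22. n17.fin = "rr"  [terminal]
23. n18.lim = "rk"  [terminal]
24. n19.lim = "wz"  [terminal]
25. n16.env = false  [false]
26. n20.fin = "vk"  [terminal]
27. n15.env = true  [D₁.env == false]
28. n21.env = true  [D.env == true]
29. n22.lim = "xp"  ["xp"]
30. n23.fin = "wv"  [terminal]
31. n24.key = true  [terminal]
32. n25.fin = "ky"  [terminal]
33. n22.val = 2  [2]
34. n22.ok = -4  [-4]
35. n22.depth = 8  [8]
36. n21.hot = true  [B.env == true]
37. n3.env = 17  [17]
38. n3.cnt = 28  [28]
39. n3.val = -4  [-4]
40. n3.live = "yy"  ["yy"]
41. n0.env = 10  [S₁.val + 14]
42. n0.cnt = -9  [S₁.env - 26]
43. n0.val = 16  [S₁.cnt - 12]
44. n0.live = "myy"  ["m" ++ S₁.live]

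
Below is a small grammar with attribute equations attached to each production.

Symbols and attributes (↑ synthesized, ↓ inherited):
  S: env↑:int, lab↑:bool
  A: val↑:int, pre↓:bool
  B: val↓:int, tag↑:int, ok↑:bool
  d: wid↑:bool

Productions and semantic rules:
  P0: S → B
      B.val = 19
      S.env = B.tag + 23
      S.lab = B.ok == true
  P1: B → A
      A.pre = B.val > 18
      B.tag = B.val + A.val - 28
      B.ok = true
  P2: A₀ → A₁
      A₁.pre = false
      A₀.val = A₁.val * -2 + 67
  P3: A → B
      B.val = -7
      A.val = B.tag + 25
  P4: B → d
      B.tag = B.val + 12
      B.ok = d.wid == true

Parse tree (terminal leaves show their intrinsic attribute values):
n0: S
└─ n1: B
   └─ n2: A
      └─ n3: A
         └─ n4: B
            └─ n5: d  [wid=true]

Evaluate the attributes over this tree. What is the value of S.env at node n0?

21

1. n1.val = 19  [19]
2. n2.pre = true  [B.val > 18]
3. n3.pre = false  [false]
4. n4.val = -7  [-7]
5. n5.wid = true  [terminal]
6. n4.tag = 5  [B.val + 12]
7. n4.ok = true  [d.wid == true]
8. n3.val = 30  [B.tag + 25]
9. n2.val = 7  [A₁.val * -2 + 67]
10. n1.tag = -2  [B.val + A.val - 28]
11. n1.ok = true  [true]
12. n0.env = 21  [B.tag + 23]
13. n0.lab = true  [B.ok == true]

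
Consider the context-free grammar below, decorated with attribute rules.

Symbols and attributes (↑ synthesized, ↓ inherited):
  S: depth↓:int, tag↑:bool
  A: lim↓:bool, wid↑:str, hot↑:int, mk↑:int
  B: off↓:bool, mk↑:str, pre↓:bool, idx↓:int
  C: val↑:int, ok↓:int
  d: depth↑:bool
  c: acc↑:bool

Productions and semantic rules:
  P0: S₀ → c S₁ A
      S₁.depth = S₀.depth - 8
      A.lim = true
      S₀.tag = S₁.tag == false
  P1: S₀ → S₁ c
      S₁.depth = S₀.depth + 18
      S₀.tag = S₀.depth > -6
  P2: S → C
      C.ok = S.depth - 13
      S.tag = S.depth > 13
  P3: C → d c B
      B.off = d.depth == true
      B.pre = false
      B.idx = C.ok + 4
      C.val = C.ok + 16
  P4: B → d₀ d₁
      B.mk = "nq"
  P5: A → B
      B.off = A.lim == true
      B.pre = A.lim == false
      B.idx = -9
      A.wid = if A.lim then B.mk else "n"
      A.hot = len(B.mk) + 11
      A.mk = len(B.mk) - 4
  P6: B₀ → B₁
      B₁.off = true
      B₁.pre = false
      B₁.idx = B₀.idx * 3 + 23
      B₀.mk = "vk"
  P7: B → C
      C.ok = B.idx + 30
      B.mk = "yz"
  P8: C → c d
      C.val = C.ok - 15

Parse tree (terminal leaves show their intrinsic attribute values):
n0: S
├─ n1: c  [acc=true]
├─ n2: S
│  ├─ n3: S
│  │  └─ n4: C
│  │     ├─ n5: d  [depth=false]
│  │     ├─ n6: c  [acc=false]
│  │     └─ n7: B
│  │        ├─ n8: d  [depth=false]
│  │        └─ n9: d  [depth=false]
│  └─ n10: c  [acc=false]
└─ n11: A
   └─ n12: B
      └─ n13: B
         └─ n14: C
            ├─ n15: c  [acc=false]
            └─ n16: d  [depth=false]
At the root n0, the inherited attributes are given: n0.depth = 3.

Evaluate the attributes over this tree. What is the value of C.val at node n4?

1. n0.depth = 3  [given at root]
2. n1.acc = true  [terminal]
3. n2.depth = -5  [S₀.depth - 8]
4. n3.depth = 13  [S₀.depth + 18]
5. n4.ok = 0  [S.depth - 13]
6. n5.depth = false  [terminal]
7. n6.acc = false  [terminal]
8. n7.off = false  [d.depth == true]
9. n7.pre = false  [false]
10. n7.idx = 4  [C.ok + 4]
11. n8.depth = false  [terminal]
12. n9.depth = false  [terminal]
13. n7.mk = "nq"  ["nq"]
14. n4.val = 16  [C.ok + 16]
15. n3.tag = false  [S.depth > 13]
16. n10.acc = false  [terminal]
17. n2.tag = true  [S₀.depth > -6]
18. n11.lim = true  [true]
19. n12.off = true  [A.lim == true]
20. n12.pre = false  [A.lim == false]
21. n12.idx = -9  [-9]
22. n13.off = true  [true]
23. n13.pre = false  [false]
24. n13.idx = -4  [B₀.idx * 3 + 23]
25. n14.ok = 26  [B.idx + 30]
26. n15.acc = false  [terminal]
27. n16.depth = false  [terminal]
28. n14.val = 11  [C.ok - 15]
29. n13.mk = "yz"  ["yz"]
30. n12.mk = "vk"  ["vk"]
31. n11.wid = "vk"  [if A.lim then B.mk else "n"]
32. n11.hot = 13  [len(B.mk) + 11]
33. n11.mk = -2  [len(B.mk) - 4]
34. n0.tag = false  [S₁.tag == false]

16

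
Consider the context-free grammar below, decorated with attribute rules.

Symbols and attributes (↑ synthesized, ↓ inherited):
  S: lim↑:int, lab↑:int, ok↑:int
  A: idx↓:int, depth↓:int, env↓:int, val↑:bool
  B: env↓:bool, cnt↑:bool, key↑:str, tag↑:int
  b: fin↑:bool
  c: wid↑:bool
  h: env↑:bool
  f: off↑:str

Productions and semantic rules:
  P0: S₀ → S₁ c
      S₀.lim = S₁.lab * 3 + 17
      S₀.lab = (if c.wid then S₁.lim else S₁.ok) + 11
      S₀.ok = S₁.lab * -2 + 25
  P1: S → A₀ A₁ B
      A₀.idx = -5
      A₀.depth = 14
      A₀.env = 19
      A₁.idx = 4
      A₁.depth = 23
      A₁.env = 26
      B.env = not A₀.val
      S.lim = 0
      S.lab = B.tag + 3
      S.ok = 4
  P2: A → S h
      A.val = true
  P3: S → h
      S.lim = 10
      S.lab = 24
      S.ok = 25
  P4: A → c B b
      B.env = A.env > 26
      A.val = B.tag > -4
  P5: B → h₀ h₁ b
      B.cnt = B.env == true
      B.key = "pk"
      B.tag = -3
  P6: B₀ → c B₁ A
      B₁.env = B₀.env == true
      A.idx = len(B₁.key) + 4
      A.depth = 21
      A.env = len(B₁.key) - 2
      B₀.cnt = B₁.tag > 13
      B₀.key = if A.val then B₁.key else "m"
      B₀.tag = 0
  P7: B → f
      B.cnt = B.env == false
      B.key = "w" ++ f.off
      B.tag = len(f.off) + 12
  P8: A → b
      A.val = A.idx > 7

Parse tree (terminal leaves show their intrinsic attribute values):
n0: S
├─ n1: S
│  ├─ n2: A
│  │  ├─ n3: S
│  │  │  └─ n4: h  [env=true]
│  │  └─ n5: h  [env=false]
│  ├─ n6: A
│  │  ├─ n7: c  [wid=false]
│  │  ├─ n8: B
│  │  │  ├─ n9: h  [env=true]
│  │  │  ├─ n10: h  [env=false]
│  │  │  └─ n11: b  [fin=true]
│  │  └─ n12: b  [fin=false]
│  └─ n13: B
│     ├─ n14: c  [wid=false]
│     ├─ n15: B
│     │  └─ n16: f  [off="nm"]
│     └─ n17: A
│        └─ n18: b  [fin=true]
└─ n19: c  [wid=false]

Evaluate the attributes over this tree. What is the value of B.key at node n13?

"m"

1. n2.idx = -5  [-5]
2. n2.depth = 14  [14]
3. n2.env = 19  [19]
4. n4.env = true  [terminal]
5. n3.lim = 10  [10]
6. n3.lab = 24  [24]
7. n3.ok = 25  [25]
8. n5.env = false  [terminal]
9. n2.val = true  [true]
10. n6.idx = 4  [4]
11. n6.depth = 23  [23]
12. n6.env = 26  [26]
13. n7.wid = false  [terminal]
14. n8.env = false  [A.env > 26]
15. n9.env = true  [terminal]
16. n10.env = false  [terminal]
17. n11.fin = true  [terminal]
18. n8.cnt = false  [B.env == true]
19. n8.key = "pk"  ["pk"]
20. n8.tag = -3  [-3]
21. n12.fin = false  [terminal]
22. n6.val = true  [B.tag > -4]
23. n13.env = false  [not A₀.val]
24. n14.wid = false  [terminal]
25. n15.env = false  [B₀.env == true]
26. n16.off = "nm"  [terminal]
27. n15.cnt = true  [B.env == false]
28. n15.key = "wnm"  ["w" ++ f.off]
29. n15.tag = 14  [len(f.off) + 12]
30. n17.idx = 7  [len(B₁.key) + 4]
31. n17.depth = 21  [21]
32. n17.env = 1  [len(B₁.key) - 2]
33. n18.fin = true  [terminal]
34. n17.val = false  [A.idx > 7]
35. n13.cnt = true  [B₁.tag > 13]
36. n13.key = "m"  [if A.val then B₁.key else "m"]
37. n13.tag = 0  [0]
38. n1.lim = 0  [0]
39. n1.lab = 3  [B.tag + 3]
40. n1.ok = 4  [4]
41. n19.wid = false  [terminal]
42. n0.lim = 26  [S₁.lab * 3 + 17]
43. n0.lab = 15  [(if c.wid then S₁.lim else S₁.ok) + 11]
44. n0.ok = 19  [S₁.lab * -2 + 25]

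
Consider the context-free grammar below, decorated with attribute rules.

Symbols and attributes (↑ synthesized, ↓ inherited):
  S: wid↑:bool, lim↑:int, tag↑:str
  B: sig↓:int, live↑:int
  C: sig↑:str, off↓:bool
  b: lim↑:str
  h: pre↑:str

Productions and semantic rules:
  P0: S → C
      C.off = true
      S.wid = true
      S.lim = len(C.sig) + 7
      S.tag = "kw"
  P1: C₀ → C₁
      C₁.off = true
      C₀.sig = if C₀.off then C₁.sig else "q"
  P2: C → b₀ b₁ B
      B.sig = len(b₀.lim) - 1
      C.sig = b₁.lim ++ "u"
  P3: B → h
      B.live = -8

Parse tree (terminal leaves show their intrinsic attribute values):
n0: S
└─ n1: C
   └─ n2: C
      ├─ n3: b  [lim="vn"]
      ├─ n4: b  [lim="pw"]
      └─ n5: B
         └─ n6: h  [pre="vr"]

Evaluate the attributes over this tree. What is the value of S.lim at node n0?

1. n1.off = true  [true]
2. n2.off = true  [true]
3. n3.lim = "vn"  [terminal]
4. n4.lim = "pw"  [terminal]
5. n5.sig = 1  [len(b₀.lim) - 1]
6. n6.pre = "vr"  [terminal]
7. n5.live = -8  [-8]
8. n2.sig = "pwu"  [b₁.lim ++ "u"]
9. n1.sig = "pwu"  [if C₀.off then C₁.sig else "q"]
10. n0.wid = true  [true]
11. n0.lim = 10  [len(C.sig) + 7]
12. n0.tag = "kw"  ["kw"]

10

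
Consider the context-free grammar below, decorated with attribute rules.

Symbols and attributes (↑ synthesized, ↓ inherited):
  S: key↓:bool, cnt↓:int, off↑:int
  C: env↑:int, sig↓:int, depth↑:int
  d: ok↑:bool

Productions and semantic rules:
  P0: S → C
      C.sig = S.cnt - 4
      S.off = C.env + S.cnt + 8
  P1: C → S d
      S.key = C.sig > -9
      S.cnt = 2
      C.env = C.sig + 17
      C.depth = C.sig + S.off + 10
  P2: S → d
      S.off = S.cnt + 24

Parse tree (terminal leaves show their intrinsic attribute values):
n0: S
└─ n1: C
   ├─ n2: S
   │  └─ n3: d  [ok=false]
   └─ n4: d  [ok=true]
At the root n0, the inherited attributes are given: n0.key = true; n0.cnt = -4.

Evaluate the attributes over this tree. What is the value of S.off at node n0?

13

1. n0.key = true  [given at root]
2. n0.cnt = -4  [given at root]
3. n1.sig = -8  [S.cnt - 4]
4. n2.key = true  [C.sig > -9]
5. n2.cnt = 2  [2]
6. n3.ok = false  [terminal]
7. n2.off = 26  [S.cnt + 24]
8. n4.ok = true  [terminal]
9. n1.env = 9  [C.sig + 17]
10. n1.depth = 28  [C.sig + S.off + 10]
11. n0.off = 13  [C.env + S.cnt + 8]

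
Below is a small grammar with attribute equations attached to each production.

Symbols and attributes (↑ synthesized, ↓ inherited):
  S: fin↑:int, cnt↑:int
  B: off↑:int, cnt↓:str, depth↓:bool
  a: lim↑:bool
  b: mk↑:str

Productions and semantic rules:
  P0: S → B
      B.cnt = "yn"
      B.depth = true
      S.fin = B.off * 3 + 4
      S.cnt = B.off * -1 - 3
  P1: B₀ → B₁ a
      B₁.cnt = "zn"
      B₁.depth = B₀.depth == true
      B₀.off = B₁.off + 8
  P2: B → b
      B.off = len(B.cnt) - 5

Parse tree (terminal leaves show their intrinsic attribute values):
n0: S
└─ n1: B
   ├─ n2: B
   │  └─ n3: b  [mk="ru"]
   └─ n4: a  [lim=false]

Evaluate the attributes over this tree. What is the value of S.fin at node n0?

19

1. n1.cnt = "yn"  ["yn"]
2. n1.depth = true  [true]
3. n2.cnt = "zn"  ["zn"]
4. n2.depth = true  [B₀.depth == true]
5. n3.mk = "ru"  [terminal]
6. n2.off = -3  [len(B.cnt) - 5]
7. n4.lim = false  [terminal]
8. n1.off = 5  [B₁.off + 8]
9. n0.fin = 19  [B.off * 3 + 4]
10. n0.cnt = -8  [B.off * -1 - 3]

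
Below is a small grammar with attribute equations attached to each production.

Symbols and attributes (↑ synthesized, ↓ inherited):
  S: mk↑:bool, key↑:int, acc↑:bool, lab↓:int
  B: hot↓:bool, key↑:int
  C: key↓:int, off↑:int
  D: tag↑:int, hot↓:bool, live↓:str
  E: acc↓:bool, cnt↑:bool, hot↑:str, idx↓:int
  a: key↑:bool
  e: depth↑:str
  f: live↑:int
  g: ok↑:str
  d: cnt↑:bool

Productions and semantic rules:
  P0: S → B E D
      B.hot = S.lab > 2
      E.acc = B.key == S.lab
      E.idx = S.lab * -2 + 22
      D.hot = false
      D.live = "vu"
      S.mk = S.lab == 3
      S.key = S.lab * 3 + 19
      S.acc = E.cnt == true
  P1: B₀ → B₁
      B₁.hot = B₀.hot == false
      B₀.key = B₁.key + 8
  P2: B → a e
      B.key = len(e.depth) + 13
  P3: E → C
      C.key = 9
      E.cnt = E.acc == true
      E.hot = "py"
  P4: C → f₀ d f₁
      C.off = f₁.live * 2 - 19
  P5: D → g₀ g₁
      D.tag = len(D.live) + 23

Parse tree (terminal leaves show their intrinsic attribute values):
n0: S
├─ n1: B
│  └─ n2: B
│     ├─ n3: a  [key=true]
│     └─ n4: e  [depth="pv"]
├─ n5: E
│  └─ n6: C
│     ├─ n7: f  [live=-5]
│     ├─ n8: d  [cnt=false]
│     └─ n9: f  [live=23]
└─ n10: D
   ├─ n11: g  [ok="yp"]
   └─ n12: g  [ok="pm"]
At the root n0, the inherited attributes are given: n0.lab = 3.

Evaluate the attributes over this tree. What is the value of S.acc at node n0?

false

1. n0.lab = 3  [given at root]
2. n1.hot = true  [S.lab > 2]
3. n2.hot = false  [B₀.hot == false]
4. n3.key = true  [terminal]
5. n4.depth = "pv"  [terminal]
6. n2.key = 15  [len(e.depth) + 13]
7. n1.key = 23  [B₁.key + 8]
8. n5.acc = false  [B.key == S.lab]
9. n5.idx = 16  [S.lab * -2 + 22]
10. n6.key = 9  [9]
11. n7.live = -5  [terminal]
12. n8.cnt = false  [terminal]
13. n9.live = 23  [terminal]
14. n6.off = 27  [f₁.live * 2 - 19]
15. n5.cnt = false  [E.acc == true]
16. n5.hot = "py"  ["py"]
17. n10.hot = false  [false]
18. n10.live = "vu"  ["vu"]
19. n11.ok = "yp"  [terminal]
20. n12.ok = "pm"  [terminal]
21. n10.tag = 25  [len(D.live) + 23]
22. n0.mk = true  [S.lab == 3]
23. n0.key = 28  [S.lab * 3 + 19]
24. n0.acc = false  [E.cnt == true]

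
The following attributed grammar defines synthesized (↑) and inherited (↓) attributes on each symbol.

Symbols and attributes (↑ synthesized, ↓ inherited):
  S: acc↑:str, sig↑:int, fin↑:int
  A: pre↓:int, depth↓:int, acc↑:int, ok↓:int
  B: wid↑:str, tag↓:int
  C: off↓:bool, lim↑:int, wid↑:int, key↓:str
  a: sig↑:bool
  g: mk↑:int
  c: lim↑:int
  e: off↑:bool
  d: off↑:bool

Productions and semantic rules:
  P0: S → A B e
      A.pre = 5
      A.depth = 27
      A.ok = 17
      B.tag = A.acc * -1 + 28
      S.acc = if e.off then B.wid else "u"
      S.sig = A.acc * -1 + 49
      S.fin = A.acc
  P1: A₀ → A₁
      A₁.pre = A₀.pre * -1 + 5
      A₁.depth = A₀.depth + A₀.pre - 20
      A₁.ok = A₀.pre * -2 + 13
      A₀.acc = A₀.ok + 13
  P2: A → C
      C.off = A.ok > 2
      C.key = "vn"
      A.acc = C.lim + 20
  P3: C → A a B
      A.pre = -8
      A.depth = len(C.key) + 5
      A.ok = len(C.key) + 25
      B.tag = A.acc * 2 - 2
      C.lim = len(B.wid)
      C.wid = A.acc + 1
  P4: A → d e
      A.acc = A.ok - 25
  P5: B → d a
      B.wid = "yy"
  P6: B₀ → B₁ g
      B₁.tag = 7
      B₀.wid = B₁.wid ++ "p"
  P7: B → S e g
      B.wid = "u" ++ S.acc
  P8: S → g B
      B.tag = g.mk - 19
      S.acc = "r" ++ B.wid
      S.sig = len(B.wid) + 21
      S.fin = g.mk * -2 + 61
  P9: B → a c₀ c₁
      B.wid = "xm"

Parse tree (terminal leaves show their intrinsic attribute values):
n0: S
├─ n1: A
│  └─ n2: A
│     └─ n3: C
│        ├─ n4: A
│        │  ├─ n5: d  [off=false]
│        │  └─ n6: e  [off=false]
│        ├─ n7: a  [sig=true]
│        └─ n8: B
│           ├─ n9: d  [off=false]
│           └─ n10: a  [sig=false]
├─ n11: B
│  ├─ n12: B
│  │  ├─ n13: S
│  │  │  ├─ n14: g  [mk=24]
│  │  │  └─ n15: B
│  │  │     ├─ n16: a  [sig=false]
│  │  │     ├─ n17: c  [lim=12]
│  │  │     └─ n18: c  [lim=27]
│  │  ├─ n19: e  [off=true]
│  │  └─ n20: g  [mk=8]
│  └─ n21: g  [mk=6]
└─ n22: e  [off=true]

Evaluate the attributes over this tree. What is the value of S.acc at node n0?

"urxmp"

1. n1.pre = 5  [5]
2. n1.depth = 27  [27]
3. n1.ok = 17  [17]
4. n2.pre = 0  [A₀.pre * -1 + 5]
5. n2.depth = 12  [A₀.depth + A₀.pre - 20]
6. n2.ok = 3  [A₀.pre * -2 + 13]
7. n3.off = true  [A.ok > 2]
8. n3.key = "vn"  ["vn"]
9. n4.pre = -8  [-8]
10. n4.depth = 7  [len(C.key) + 5]
11. n4.ok = 27  [len(C.key) + 25]
12. n5.off = false  [terminal]
13. n6.off = false  [terminal]
14. n4.acc = 2  [A.ok - 25]
15. n7.sig = true  [terminal]
16. n8.tag = 2  [A.acc * 2 - 2]
17. n9.off = false  [terminal]
18. n10.sig = false  [terminal]
19. n8.wid = "yy"  ["yy"]
20. n3.lim = 2  [len(B.wid)]
21. n3.wid = 3  [A.acc + 1]
22. n2.acc = 22  [C.lim + 20]
23. n1.acc = 30  [A₀.ok + 13]
24. n11.tag = -2  [A.acc * -1 + 28]
25. n12.tag = 7  [7]
26. n14.mk = 24  [terminal]
27. n15.tag = 5  [g.mk - 19]
28. n16.sig = false  [terminal]
29. n17.lim = 12  [terminal]
30. n18.lim = 27  [terminal]
31. n15.wid = "xm"  ["xm"]
32. n13.acc = "rxm"  ["r" ++ B.wid]
33. n13.sig = 23  [len(B.wid) + 21]
34. n13.fin = 13  [g.mk * -2 + 61]
35. n19.off = true  [terminal]
36. n20.mk = 8  [terminal]
37. n12.wid = "urxm"  ["u" ++ S.acc]
38. n21.mk = 6  [terminal]
39. n11.wid = "urxmp"  [B₁.wid ++ "p"]
40. n22.off = true  [terminal]
41. n0.acc = "urxmp"  [if e.off then B.wid else "u"]
42. n0.sig = 19  [A.acc * -1 + 49]
43. n0.fin = 30  [A.acc]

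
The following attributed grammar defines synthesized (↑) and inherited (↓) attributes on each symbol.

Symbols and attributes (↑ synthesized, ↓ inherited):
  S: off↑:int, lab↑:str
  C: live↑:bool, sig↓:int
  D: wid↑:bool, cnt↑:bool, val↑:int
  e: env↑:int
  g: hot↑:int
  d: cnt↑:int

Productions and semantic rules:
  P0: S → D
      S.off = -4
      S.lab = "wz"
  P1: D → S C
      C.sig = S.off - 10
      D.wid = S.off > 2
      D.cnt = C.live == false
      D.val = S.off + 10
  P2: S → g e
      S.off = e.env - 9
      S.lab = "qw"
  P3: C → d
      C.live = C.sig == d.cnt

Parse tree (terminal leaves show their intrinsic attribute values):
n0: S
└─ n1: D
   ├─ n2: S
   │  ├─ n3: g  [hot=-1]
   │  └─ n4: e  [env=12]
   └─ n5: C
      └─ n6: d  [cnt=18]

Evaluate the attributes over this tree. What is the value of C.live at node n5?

1. n3.hot = -1  [terminal]
2. n4.env = 12  [terminal]
3. n2.off = 3  [e.env - 9]
4. n2.lab = "qw"  ["qw"]
5. n5.sig = -7  [S.off - 10]
6. n6.cnt = 18  [terminal]
7. n5.live = false  [C.sig == d.cnt]
8. n1.wid = true  [S.off > 2]
9. n1.cnt = true  [C.live == false]
10. n1.val = 13  [S.off + 10]
11. n0.off = -4  [-4]
12. n0.lab = "wz"  ["wz"]

false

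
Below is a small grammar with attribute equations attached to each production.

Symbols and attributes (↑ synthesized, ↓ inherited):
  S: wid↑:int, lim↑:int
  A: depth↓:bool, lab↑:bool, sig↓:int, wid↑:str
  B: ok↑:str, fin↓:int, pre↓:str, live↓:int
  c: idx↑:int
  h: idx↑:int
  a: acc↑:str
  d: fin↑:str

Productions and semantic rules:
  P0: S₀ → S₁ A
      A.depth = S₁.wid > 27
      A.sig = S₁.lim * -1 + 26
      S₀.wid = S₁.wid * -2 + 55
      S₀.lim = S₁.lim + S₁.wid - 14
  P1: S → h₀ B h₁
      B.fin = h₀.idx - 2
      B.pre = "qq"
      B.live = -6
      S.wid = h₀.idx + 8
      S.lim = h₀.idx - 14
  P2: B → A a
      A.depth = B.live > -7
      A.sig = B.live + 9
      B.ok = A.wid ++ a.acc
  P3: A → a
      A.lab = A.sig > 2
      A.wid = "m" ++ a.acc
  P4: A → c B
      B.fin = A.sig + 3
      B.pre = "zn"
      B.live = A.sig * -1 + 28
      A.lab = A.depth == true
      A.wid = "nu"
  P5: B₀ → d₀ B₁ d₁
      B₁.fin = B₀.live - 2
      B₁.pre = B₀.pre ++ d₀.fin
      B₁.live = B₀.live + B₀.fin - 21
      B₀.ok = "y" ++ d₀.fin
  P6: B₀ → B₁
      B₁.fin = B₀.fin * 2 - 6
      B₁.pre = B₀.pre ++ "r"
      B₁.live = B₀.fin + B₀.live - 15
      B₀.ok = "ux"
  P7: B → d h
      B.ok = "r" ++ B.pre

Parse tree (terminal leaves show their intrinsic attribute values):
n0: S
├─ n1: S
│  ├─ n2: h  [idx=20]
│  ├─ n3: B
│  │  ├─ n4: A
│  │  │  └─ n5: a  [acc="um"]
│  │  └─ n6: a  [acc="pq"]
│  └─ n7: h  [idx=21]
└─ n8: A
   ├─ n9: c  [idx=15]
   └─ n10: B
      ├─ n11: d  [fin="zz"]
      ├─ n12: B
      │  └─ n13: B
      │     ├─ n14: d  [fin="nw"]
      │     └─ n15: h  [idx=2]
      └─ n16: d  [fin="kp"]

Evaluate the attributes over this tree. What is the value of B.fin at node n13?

6

1. n2.idx = 20  [terminal]
2. n3.fin = 18  [h₀.idx - 2]
3. n3.pre = "qq"  ["qq"]
4. n3.live = -6  [-6]
5. n4.depth = true  [B.live > -7]
6. n4.sig = 3  [B.live + 9]
7. n5.acc = "um"  [terminal]
8. n4.lab = true  [A.sig > 2]
9. n4.wid = "mum"  ["m" ++ a.acc]
10. n6.acc = "pq"  [terminal]
11. n3.ok = "mumpq"  [A.wid ++ a.acc]
12. n7.idx = 21  [terminal]
13. n1.wid = 28  [h₀.idx + 8]
14. n1.lim = 6  [h₀.idx - 14]
15. n8.depth = true  [S₁.wid > 27]
16. n8.sig = 20  [S₁.lim * -1 + 26]
17. n9.idx = 15  [terminal]
18. n10.fin = 23  [A.sig + 3]
19. n10.pre = "zn"  ["zn"]
20. n10.live = 8  [A.sig * -1 + 28]
21. n11.fin = "zz"  [terminal]
22. n12.fin = 6  [B₀.live - 2]
23. n12.pre = "znzz"  [B₀.pre ++ d₀.fin]
24. n12.live = 10  [B₀.live + B₀.fin - 21]
25. n13.fin = 6  [B₀.fin * 2 - 6]
26. n13.pre = "znzzr"  [B₀.pre ++ "r"]
27. n13.live = 1  [B₀.fin + B₀.live - 15]
28. n14.fin = "nw"  [terminal]
29. n15.idx = 2  [terminal]
30. n13.ok = "rznzzr"  ["r" ++ B.pre]
31. n12.ok = "ux"  ["ux"]
32. n16.fin = "kp"  [terminal]
33. n10.ok = "yzz"  ["y" ++ d₀.fin]
34. n8.lab = true  [A.depth == true]
35. n8.wid = "nu"  ["nu"]
36. n0.wid = -1  [S₁.wid * -2 + 55]
37. n0.lim = 20  [S₁.lim + S₁.wid - 14]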